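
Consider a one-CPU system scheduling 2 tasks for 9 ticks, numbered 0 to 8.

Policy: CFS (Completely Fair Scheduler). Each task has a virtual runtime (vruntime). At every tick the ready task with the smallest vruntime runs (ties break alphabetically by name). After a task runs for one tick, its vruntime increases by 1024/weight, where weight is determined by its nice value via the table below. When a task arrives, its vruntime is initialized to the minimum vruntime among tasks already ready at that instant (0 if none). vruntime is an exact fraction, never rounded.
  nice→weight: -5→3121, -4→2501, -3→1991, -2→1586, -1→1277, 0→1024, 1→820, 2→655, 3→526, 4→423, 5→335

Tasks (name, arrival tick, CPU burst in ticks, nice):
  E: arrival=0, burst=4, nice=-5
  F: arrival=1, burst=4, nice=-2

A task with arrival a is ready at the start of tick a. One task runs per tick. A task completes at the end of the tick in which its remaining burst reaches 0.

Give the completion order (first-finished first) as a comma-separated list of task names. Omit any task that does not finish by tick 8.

t=0: vr[E=0] → run E
t=1: vr[E=1024/3121 F=1024/3121] → run E
t=2: vr[E=2048/3121 F=1024/3121] → run F
t=3: vr[E=2048/3121 F=2409984/2474953] → run E
t=4: vr[E=3072/3121 F=2409984/2474953] → run F
t=5: vr[E=3072/3121 F=4007936/2474953] → run E
t=6: vr[F=4007936/2474953] → run F
t=7: vr[F=5605888/2474953] → run F
t=8: (idle)

completion order = E, F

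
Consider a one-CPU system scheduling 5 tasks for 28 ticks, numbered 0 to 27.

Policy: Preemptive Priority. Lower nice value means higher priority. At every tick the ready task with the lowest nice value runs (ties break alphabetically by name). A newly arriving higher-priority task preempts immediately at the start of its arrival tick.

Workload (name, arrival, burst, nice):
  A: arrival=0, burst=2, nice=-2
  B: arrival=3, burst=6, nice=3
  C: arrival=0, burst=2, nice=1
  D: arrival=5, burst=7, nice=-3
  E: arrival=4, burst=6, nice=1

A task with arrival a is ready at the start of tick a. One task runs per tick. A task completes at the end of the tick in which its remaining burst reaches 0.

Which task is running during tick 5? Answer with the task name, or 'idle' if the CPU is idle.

running at tick 5 = D

t=0: ready={A,C} → run A
t=1: ready={A,C} → run A
t=2: ready={C} → run C
t=3: ready={B,C} → run C
t=4: ready={B,E} → run E
t=5: ready={B,D,E} → run D
t=6: ready={B,D,E} → run D
t=7: ready={B,D,E} → run D
t=8: ready={B,D,E} → run D
t=9: ready={B,D,E} → run D
t=10: ready={B,D,E} → run D
t=11: ready={B,D,E} → run D
t=12: ready={B,E} → run E
t=13: ready={B,E} → run E
t=14: ready={B,E} → run E
t=15: ready={B,E} → run E
t=16: ready={B,E} → run E
t=17: ready={B} → run B
t=18: ready={B} → run B
t=19: ready={B} → run B
t=20: ready={B} → run B
t=21: ready={B} → run B
t=22: ready={B} → run B
t=23: (idle)
t=24: (idle)
t=25: (idle)
t=26: (idle)
t=27: (idle)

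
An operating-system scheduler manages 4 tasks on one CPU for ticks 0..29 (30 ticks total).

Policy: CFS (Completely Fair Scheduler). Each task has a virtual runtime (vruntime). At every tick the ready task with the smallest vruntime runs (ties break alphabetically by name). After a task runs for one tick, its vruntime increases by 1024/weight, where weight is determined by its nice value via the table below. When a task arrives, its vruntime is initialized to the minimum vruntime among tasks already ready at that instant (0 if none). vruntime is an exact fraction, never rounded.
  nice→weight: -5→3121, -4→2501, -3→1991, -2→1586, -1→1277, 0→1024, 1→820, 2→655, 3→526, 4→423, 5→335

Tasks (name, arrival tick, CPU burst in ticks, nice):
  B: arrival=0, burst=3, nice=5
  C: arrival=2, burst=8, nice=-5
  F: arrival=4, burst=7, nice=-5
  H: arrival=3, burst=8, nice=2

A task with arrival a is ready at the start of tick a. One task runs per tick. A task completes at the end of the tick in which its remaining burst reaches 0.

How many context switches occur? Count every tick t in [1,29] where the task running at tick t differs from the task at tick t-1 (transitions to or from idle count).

context switches = 19

t=0: vr[B=0] → run B
t=1: vr[B=1024/335] → run B
t=2: vr[B=2048/335 C=2048/335] → run B
t=3: vr[C=2048/335 H=2048/335] → run C
t=4: vr[C=6734848/1045535 F=2048/335 H=2048/335] → run F
t=5: vr[C=6734848/1045535 F=6734848/1045535 H=2048/335] → run H
t=6: vr[C=6734848/1045535 F=6734848/1045535 H=336896/43885] → run C
t=7: vr[C=7077888/1045535 F=6734848/1045535 H=336896/43885] → run F
t=8: vr[C=7077888/1045535 F=7077888/1045535 H=336896/43885] → run C
t=9: vr[C=7420928/1045535 F=7077888/1045535 H=336896/43885] → run F
t=10: vr[C=7420928/1045535 F=7420928/1045535 H=336896/43885] → run C
t=11: vr[C=7763968/1045535 F=7420928/1045535 H=336896/43885] → run F
t=12: vr[C=7763968/1045535 F=7763968/1045535 H=336896/43885] → run C
t=13: vr[C=8107008/1045535 F=7763968/1045535 H=336896/43885] → run F
t=14: vr[C=8107008/1045535 F=8107008/1045535 H=336896/43885] → run H
t=15: vr[C=8107008/1045535 F=8107008/1045535 H=405504/43885] → run C
t=16: vr[C=8450048/1045535 F=8107008/1045535 H=405504/43885] → run F
t=17: vr[C=8450048/1045535 F=8450048/1045535 H=405504/43885] → run C
t=18: vr[C=8793088/1045535 F=8450048/1045535 H=405504/43885] → run F
t=19: vr[C=8793088/1045535 H=405504/43885] → run C
t=20: vr[H=405504/43885] → run H
t=21: vr[H=474112/43885] → run H
t=22: vr[H=108544/8777] → run H
t=23: vr[H=611328/43885] → run H
t=24: vr[H=679936/43885] → run H
t=25: vr[H=748544/43885] → run H
t=26: (idle)
t=27: (idle)
t=28: (idle)
t=29: (idle)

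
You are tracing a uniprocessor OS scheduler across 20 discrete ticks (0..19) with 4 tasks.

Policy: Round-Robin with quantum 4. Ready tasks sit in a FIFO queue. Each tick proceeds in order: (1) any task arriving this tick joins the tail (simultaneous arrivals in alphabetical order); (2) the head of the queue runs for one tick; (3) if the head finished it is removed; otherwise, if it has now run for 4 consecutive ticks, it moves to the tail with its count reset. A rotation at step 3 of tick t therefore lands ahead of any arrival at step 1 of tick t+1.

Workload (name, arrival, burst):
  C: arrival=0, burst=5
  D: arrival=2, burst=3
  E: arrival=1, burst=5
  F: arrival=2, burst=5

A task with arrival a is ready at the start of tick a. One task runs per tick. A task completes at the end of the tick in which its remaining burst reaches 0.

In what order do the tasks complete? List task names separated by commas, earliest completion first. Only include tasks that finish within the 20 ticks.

t=0: queue=[C] q_used=0 → run C
t=1: queue=[C,E] q_used=1 → run C
t=2: queue=[C,E,D,F] q_used=2 → run C
t=3: queue=[C,E,D,F] q_used=3 → run C
t=4: queue=[E,D,F,C] q_used=0 → run E
t=5: queue=[E,D,F,C] q_used=1 → run E
t=6: queue=[E,D,F,C] q_used=2 → run E
t=7: queue=[E,D,F,C] q_used=3 → run E
t=8: queue=[D,F,C,E] q_used=0 → run D
t=9: queue=[D,F,C,E] q_used=1 → run D
t=10: queue=[D,F,C,E] q_used=2 → run D
t=11: queue=[F,C,E] q_used=0 → run F
t=12: queue=[F,C,E] q_used=1 → run F
t=13: queue=[F,C,E] q_used=2 → run F
t=14: queue=[F,C,E] q_used=3 → run F
t=15: queue=[C,E,F] q_used=0 → run C
t=16: queue=[E,F] q_used=0 → run E
t=17: queue=[F] q_used=0 → run F
t=18: (idle)
t=19: (idle)

completion order = D, C, E, F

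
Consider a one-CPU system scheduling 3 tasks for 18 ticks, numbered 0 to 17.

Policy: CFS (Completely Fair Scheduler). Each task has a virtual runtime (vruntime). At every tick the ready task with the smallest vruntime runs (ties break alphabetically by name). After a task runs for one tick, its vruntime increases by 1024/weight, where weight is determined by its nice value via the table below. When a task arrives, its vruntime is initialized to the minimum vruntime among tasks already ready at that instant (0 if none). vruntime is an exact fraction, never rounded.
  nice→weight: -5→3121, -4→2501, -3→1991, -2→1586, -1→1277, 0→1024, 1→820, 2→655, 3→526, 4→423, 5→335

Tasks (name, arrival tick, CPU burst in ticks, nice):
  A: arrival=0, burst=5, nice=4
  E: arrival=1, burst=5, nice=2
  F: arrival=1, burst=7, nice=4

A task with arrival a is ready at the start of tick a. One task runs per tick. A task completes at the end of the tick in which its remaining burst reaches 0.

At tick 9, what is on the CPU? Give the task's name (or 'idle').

running at tick 9 = A

t=0: vr[A=0] → run A
t=1: vr[A=1024/423 E=1024/423 F=1024/423] → run A
t=2: vr[A=2048/423 E=1024/423 F=1024/423] → run E
t=3: vr[A=2048/423 E=1103872/277065 F=1024/423] → run F
t=4: vr[A=2048/423 E=1103872/277065 F=2048/423] → run E
t=5: vr[A=2048/423 E=1537024/277065 F=2048/423] → run A
t=6: vr[A=1024/141 E=1537024/277065 F=2048/423] → run F
t=7: vr[A=1024/141 E=1537024/277065 F=1024/141] → run E
t=8: vr[A=1024/141 E=1970176/277065 F=1024/141] → run E
t=9: vr[A=1024/141 E=2403328/277065 F=1024/141] → run A
t=10: vr[A=4096/423 E=2403328/277065 F=1024/141] → run F
t=11: vr[A=4096/423 E=2403328/277065 F=4096/423] → run E
t=12: vr[A=4096/423 F=4096/423] → run A
t=13: vr[F=4096/423] → run F
t=14: vr[F=5120/423] → run F
t=15: vr[F=2048/141] → run F
t=16: vr[F=7168/423] → run F
t=17: (idle)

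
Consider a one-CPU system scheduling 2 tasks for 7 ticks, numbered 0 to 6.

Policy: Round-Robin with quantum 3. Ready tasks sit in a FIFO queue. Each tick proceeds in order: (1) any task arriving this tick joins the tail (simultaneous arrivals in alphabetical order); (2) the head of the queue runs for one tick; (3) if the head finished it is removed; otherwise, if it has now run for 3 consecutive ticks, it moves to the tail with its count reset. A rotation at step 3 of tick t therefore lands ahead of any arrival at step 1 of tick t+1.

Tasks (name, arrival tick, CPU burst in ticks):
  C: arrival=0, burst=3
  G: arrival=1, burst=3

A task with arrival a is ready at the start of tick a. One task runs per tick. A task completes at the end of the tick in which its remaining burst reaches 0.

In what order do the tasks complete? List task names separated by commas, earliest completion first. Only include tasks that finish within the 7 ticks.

completion order = C, G

t=0: queue=[C] q_used=0 → run C
t=1: queue=[C,G] q_used=1 → run C
t=2: queue=[C,G] q_used=2 → run C
t=3: queue=[G] q_used=0 → run G
t=4: queue=[G] q_used=1 → run G
t=5: queue=[G] q_used=2 → run G
t=6: (idle)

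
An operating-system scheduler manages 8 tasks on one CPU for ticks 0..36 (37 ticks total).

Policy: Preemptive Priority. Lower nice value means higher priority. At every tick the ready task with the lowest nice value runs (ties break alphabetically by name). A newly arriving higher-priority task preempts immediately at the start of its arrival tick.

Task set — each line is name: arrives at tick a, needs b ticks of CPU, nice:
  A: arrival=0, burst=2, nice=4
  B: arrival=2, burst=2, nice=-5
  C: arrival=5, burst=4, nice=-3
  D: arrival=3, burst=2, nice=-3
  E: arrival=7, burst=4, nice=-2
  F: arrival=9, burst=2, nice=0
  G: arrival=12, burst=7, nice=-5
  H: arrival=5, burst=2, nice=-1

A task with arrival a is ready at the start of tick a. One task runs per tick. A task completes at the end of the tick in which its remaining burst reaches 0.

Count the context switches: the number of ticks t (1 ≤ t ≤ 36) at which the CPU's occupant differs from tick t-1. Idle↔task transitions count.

t=0: ready={A} → run A
t=1: ready={A} → run A
t=2: ready={B} → run B
t=3: ready={B,D} → run B
t=4: ready={D} → run D
t=5: ready={C,D,H} → run C
t=6: ready={C,D,H} → run C
t=7: ready={C,D,E,H} → run C
t=8: ready={C,D,E,H} → run C
t=9: ready={D,E,F,H} → run D
t=10: ready={E,F,H} → run E
t=11: ready={E,F,H} → run E
t=12: ready={E,F,G,H} → run G
t=13: ready={E,F,G,H} → run G
t=14: ready={E,F,G,H} → run G
t=15: ready={E,F,G,H} → run G
t=16: ready={E,F,G,H} → run G
t=17: ready={E,F,G,H} → run G
t=18: ready={E,F,G,H} → run G
t=19: ready={E,F,H} → run E
t=20: ready={E,F,H} → run E
t=21: ready={F,H} → run H
t=22: ready={F,H} → run H
t=23: ready={F} → run F
t=24: ready={F} → run F
t=25: (idle)
t=26: (idle)
t=27: (idle)
t=28: (idle)
t=29: (idle)
t=30: (idle)
t=31: (idle)
t=32: (idle)
t=33: (idle)
t=34: (idle)
t=35: (idle)
t=36: (idle)

context switches = 10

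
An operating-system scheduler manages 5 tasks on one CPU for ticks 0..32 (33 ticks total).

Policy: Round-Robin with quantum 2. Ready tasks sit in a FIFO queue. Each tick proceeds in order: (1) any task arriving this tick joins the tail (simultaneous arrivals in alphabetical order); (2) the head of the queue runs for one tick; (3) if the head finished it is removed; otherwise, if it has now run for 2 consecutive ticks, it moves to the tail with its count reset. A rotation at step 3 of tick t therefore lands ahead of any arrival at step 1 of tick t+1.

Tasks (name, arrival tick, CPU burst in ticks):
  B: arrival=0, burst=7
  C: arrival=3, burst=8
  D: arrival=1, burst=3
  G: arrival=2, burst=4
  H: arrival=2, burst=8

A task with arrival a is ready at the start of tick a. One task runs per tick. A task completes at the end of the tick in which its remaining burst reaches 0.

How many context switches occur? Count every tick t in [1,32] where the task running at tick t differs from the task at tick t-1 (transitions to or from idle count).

context switches = 16

t=0: queue=[B] q_used=0 → run B
t=1: queue=[B,D] q_used=1 → run B
t=2: queue=[D,B,G,H] q_used=0 → run D
t=3: queue=[D,B,G,H,C] q_used=1 → run D
t=4: queue=[B,G,H,C,D] q_used=0 → run B
t=5: queue=[B,G,H,C,D] q_used=1 → run B
t=6: queue=[G,H,C,D,B] q_used=0 → run G
t=7: queue=[G,H,C,D,B] q_used=1 → run G
t=8: queue=[H,C,D,B,G] q_used=0 → run H
t=9: queue=[H,C,D,B,G] q_used=1 → run H
t=10: queue=[C,D,B,G,H] q_used=0 → run C
t=11: queue=[C,D,B,G,H] q_used=1 → run C
t=12: queue=[D,B,G,H,C] q_used=0 → run D
t=13: queue=[B,G,H,C] q_used=0 → run B
t=14: queue=[B,G,H,C] q_used=1 → run B
t=15: queue=[G,H,C,B] q_used=0 → run G
t=16: queue=[G,H,C,B] q_used=1 → run G
t=17: queue=[H,C,B] q_used=0 → run H
t=18: queue=[H,C,B] q_used=1 → run H
t=19: queue=[C,B,H] q_used=0 → run C
t=20: queue=[C,B,H] q_used=1 → run C
t=21: queue=[B,H,C] q_used=0 → run B
t=22: queue=[H,C] q_used=0 → run H
t=23: queue=[H,C] q_used=1 → run H
t=24: queue=[C,H] q_used=0 → run C
t=25: queue=[C,H] q_used=1 → run C
t=26: queue=[H,C] q_used=0 → run H
t=27: queue=[H,C] q_used=1 → run H
t=28: queue=[C] q_used=0 → run C
t=29: queue=[C] q_used=1 → run C
t=30: (idle)
t=31: (idle)
t=32: (idle)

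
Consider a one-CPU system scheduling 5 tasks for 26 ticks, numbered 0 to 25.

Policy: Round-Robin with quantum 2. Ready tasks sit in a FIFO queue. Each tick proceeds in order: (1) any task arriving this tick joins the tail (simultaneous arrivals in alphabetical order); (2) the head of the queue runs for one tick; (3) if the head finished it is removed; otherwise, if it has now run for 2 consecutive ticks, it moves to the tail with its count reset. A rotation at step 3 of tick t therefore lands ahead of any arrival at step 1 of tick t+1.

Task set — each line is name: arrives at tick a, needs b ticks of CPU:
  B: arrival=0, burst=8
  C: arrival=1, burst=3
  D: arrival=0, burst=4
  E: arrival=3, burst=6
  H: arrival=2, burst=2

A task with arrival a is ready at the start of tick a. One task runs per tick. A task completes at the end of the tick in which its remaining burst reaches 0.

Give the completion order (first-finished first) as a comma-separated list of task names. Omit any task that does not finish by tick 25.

completion order = H, D, C, B, E

t=0: queue=[B,D] q_used=0 → run B
t=1: queue=[B,D,C] q_used=1 → run B
t=2: queue=[D,C,B,H] q_used=0 → run D
t=3: queue=[D,C,B,H,E] q_used=1 → run D
t=4: queue=[C,B,H,E,D] q_used=0 → run C
t=5: queue=[C,B,H,E,D] q_used=1 → run C
t=6: queue=[B,H,E,D,C] q_used=0 → run B
t=7: queue=[B,H,E,D,C] q_used=1 → run B
t=8: queue=[H,E,D,C,B] q_used=0 → run H
t=9: queue=[H,E,D,C,B] q_used=1 → run H
t=10: queue=[E,D,C,B] q_used=0 → run E
t=11: queue=[E,D,C,B] q_used=1 → run E
t=12: queue=[D,C,B,E] q_used=0 → run D
t=13: queue=[D,C,B,E] q_used=1 → run D
t=14: queue=[C,B,E] q_used=0 → run C
t=15: queue=[B,E] q_used=0 → run B
t=16: queue=[B,E] q_used=1 → run B
t=17: queue=[E,B] q_used=0 → run E
t=18: queue=[E,B] q_used=1 → run E
t=19: queue=[B,E] q_used=0 → run B
t=20: queue=[B,E] q_used=1 → run B
t=21: queue=[E] q_used=0 → run E
t=22: queue=[E] q_used=1 → run E
t=23: (idle)
t=24: (idle)
t=25: (idle)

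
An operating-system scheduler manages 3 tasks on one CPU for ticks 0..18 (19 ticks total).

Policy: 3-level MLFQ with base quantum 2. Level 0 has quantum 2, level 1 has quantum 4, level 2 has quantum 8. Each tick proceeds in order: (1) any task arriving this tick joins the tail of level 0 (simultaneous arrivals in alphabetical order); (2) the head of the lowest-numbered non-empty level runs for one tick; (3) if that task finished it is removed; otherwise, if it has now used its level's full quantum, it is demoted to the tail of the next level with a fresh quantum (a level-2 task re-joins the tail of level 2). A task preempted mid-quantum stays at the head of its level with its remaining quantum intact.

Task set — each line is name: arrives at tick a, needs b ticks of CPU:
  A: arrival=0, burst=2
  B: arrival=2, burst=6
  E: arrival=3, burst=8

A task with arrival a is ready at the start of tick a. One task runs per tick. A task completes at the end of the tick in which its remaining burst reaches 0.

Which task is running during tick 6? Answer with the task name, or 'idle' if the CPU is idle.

running at tick 6 = B

t=0: L0/L1/L2 = A/-/- → run A
t=1: L0/L1/L2 = A/-/- → run A
t=2: L0/L1/L2 = B/-/- → run B
t=3: L0/L1/L2 = BE/-/- → run B
t=4: L0/L1/L2 = E/B/- → run E
t=5: L0/L1/L2 = E/B/- → run E
t=6: L0/L1/L2 = -/BE/- → run B
t=7: L0/L1/L2 = -/BE/- → run B
t=8: L0/L1/L2 = -/BE/- → run B
t=9: L0/L1/L2 = -/BE/- → run B
t=10: L0/L1/L2 = -/E/- → run E
t=11: L0/L1/L2 = -/E/- → run E
t=12: L0/L1/L2 = -/E/- → run E
t=13: L0/L1/L2 = -/E/- → run E
t=14: L0/L1/L2 = -/-/E → run E
t=15: L0/L1/L2 = -/-/E → run E
t=16: (idle)
t=17: (idle)
t=18: (idle)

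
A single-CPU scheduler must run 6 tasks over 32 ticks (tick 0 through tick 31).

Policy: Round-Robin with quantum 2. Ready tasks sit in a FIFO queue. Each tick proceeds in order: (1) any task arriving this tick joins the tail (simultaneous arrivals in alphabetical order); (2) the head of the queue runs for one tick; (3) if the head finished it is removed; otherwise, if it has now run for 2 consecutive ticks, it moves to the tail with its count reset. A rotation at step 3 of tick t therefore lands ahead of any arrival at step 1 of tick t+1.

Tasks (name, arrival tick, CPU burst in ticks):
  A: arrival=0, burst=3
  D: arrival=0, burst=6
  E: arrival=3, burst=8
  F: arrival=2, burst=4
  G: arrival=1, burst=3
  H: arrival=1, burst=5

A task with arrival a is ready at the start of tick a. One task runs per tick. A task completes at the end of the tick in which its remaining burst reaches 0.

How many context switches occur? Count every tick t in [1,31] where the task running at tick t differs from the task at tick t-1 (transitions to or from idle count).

t=0: queue=[A,D] q_used=0 → run A
t=1: queue=[A,D,G,H] q_used=1 → run A
t=2: queue=[D,G,H,A,F] q_used=0 → run D
t=3: queue=[D,G,H,A,F,E] q_used=1 → run D
t=4: queue=[G,H,A,F,E,D] q_used=0 → run G
t=5: queue=[G,H,A,F,E,D] q_used=1 → run G
t=6: queue=[H,A,F,E,D,G] q_used=0 → run H
t=7: queue=[H,A,F,E,D,G] q_used=1 → run H
t=8: queue=[A,F,E,D,G,H] q_used=0 → run A
t=9: queue=[F,E,D,G,H] q_used=0 → run F
t=10: queue=[F,E,D,G,H] q_used=1 → run F
t=11: queue=[E,D,G,H,F] q_used=0 → run E
t=12: queue=[E,D,G,H,F] q_used=1 → run E
t=13: queue=[D,G,H,F,E] q_used=0 → run D
t=14: queue=[D,G,H,F,E] q_used=1 → run D
t=15: queue=[G,H,F,E,D] q_used=0 → run G
t=16: queue=[H,F,E,D] q_used=0 → run H
t=17: queue=[H,F,E,D] q_used=1 → run H
t=18: queue=[F,E,D,H] q_used=0 → run F
t=19: queue=[F,E,D,H] q_used=1 → run F
t=20: queue=[E,D,H] q_used=0 → run E
t=21: queue=[E,D,H] q_used=1 → run E
t=22: queue=[D,H,E] q_used=0 → run D
t=23: queue=[D,H,E] q_used=1 → run D
t=24: queue=[H,E] q_used=0 → run H
t=25: queue=[E] q_used=0 → run E
t=26: queue=[E] q_used=1 → run E
t=27: queue=[E] q_used=0 → run E
t=28: queue=[E] q_used=1 → run E
t=29: (idle)
t=30: (idle)
t=31: (idle)

context switches = 15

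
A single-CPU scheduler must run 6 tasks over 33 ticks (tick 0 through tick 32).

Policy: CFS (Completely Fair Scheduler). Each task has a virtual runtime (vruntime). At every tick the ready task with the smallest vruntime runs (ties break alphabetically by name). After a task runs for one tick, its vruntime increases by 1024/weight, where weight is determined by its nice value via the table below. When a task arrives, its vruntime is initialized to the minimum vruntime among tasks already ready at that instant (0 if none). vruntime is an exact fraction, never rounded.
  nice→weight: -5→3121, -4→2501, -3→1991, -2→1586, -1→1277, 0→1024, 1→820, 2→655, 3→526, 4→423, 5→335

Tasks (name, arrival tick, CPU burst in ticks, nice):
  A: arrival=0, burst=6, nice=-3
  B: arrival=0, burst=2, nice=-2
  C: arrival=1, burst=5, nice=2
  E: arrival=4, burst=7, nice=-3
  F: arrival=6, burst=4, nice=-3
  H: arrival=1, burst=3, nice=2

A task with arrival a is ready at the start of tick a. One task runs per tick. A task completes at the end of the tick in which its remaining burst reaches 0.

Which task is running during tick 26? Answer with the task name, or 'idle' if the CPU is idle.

running at tick 26 = C

t=0: vr[A=0 B=0] → run A
t=1: vr[A=1024/1991 B=0 C=0 H=0] → run B
t=2: vr[A=1024/1991 B=512/793 C=0 H=0] → run C
t=3: vr[A=1024/1991 B=512/793 C=1024/655 H=0] → run H
t=4: vr[A=1024/1991 B=512/793 C=1024/655 E=1024/1991 H=1024/655] → run A
t=5: vr[A=2048/1991 B=512/793 C=1024/655 E=1024/1991 H=1024/655] → run E
t=6: vr[A=2048/1991 B=512/793 C=1024/655 E=2048/1991 F=512/793 H=1024/655] → run B
t=7: vr[A=2048/1991 C=1024/655 E=2048/1991 F=512/793 H=1024/655] → run F
t=8: vr[A=2048/1991 C=1024/655 E=2048/1991 F=1831424/1578863 H=1024/655] → run A
t=9: vr[A=3072/1991 C=1024/655 E=2048/1991 F=1831424/1578863 H=1024/655] → run E
t=10: vr[A=3072/1991 C=1024/655 E=3072/1991 F=1831424/1578863 H=1024/655] → run F
t=11: vr[A=3072/1991 C=1024/655 E=3072/1991 F=2643456/1578863 H=1024/655] → run A
t=12: vr[A=4096/1991 C=1024/655 E=3072/1991 F=2643456/1578863 H=1024/655] → run E
t=13: vr[A=4096/1991 C=1024/655 E=4096/1991 F=2643456/1578863 H=1024/655] → run C
t=14: vr[A=4096/1991 C=2048/655 E=4096/1991 F=2643456/1578863 H=1024/655] → run H
t=15: vr[A=4096/1991 C=2048/655 E=4096/1991 F=2643456/1578863 H=2048/655] → run F
t=16: vr[A=4096/1991 C=2048/655 E=4096/1991 F=3455488/1578863 H=2048/655] → run A
t=17: vr[A=5120/1991 C=2048/655 E=4096/1991 F=3455488/1578863 H=2048/655] → run E
t=18: vr[A=5120/1991 C=2048/655 E=5120/1991 F=3455488/1578863 H=2048/655] → run F
t=19: vr[A=5120/1991 C=2048/655 E=5120/1991 H=2048/655] → run A
t=20: vr[C=2048/655 E=5120/1991 H=2048/655] → run E
t=21: vr[C=2048/655 E=6144/1991 H=2048/655] → run E
t=22: vr[C=2048/655 E=7168/1991 H=2048/655] → run C
t=23: vr[C=3072/655 E=7168/1991 H=2048/655] → run H
t=24: vr[C=3072/655 E=7168/1991] → run E
t=25: vr[C=3072/655] → run C
t=26: vr[C=4096/655] → run C
t=27: (idle)
t=28: (idle)
t=29: (idle)
t=30: (idle)
t=31: (idle)
t=32: (idle)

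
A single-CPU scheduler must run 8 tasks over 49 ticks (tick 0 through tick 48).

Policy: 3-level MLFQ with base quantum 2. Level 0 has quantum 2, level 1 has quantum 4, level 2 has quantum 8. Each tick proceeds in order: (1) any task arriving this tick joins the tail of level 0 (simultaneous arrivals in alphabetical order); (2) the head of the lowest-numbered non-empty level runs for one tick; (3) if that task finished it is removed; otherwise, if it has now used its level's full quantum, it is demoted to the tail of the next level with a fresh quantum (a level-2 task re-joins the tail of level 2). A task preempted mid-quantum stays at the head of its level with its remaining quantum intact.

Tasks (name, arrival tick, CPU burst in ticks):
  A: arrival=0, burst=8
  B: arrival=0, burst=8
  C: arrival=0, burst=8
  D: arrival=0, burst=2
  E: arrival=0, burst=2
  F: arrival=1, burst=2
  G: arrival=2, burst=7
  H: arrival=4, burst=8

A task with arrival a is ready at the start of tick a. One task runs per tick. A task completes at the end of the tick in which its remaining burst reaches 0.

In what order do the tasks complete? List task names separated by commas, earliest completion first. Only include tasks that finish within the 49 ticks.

completion order = D, E, F, A, B, C, G, H

t=0: L0/L1/L2 = ABCDE/-/- → run A
t=1: L0/L1/L2 = ABCDEF/-/- → run A
t=2: L0/L1/L2 = BCDEFG/A/- → run B
t=3: L0/L1/L2 = BCDEFG/A/- → run B
t=4: L0/L1/L2 = CDEFGH/AB/- → run C
t=5: L0/L1/L2 = CDEFGH/AB/- → run C
t=6: L0/L1/L2 = DEFGH/ABC/- → run D
t=7: L0/L1/L2 = DEFGH/ABC/- → run D
t=8: L0/L1/L2 = EFGH/ABC/- → run E
t=9: L0/L1/L2 = EFGH/ABC/- → run E
t=10: L0/L1/L2 = FGH/ABC/- → run F
t=11: L0/L1/L2 = FGH/ABC/- → run F
t=12: L0/L1/L2 = GH/ABC/- → run G
t=13: L0/L1/L2 = GH/ABC/- → run G
t=14: L0/L1/L2 = H/ABCG/- → run H
t=15: L0/L1/L2 = H/ABCG/- → run H
t=16: L0/L1/L2 = -/ABCGH/- → run A
t=17: L0/L1/L2 = -/ABCGH/- → run A
t=18: L0/L1/L2 = -/ABCGH/- → run A
t=19: L0/L1/L2 = -/ABCGH/- → run A
t=20: L0/L1/L2 = -/BCGH/A → run B
t=21: L0/L1/L2 = -/BCGH/A → run B
t=22: L0/L1/L2 = -/BCGH/A → run B
t=23: L0/L1/L2 = -/BCGH/A → run B
t=24: L0/L1/L2 = -/CGH/AB → run C
t=25: L0/L1/L2 = -/CGH/AB → run C
t=26: L0/L1/L2 = -/CGH/AB → run C
t=27: L0/L1/L2 = -/CGH/AB → run C
t=28: L0/L1/L2 = -/GH/ABC → run G
t=29: L0/L1/L2 = -/GH/ABC → run G
t=30: L0/L1/L2 = -/GH/ABC → run G
t=31: L0/L1/L2 = -/GH/ABC → run G
t=32: L0/L1/L2 = -/H/ABCG → run H
t=33: L0/L1/L2 = -/H/ABCG → run H
t=34: L0/L1/L2 = -/H/ABCG → run H
t=35: L0/L1/L2 = -/H/ABCG → run H
t=36: L0/L1/L2 = -/-/ABCGH → run A
t=37: L0/L1/L2 = -/-/ABCGH → run A
t=38: L0/L1/L2 = -/-/BCGH → run B
t=39: L0/L1/L2 = -/-/BCGH → run B
t=40: L0/L1/L2 = -/-/CGH → run C
t=41: L0/L1/L2 = -/-/CGH → run C
t=42: L0/L1/L2 = -/-/GH → run G
t=43: L0/L1/L2 = -/-/H → run H
t=44: L0/L1/L2 = -/-/H → run H
t=45: (idle)
t=46: (idle)
t=47: (idle)
t=48: (idle)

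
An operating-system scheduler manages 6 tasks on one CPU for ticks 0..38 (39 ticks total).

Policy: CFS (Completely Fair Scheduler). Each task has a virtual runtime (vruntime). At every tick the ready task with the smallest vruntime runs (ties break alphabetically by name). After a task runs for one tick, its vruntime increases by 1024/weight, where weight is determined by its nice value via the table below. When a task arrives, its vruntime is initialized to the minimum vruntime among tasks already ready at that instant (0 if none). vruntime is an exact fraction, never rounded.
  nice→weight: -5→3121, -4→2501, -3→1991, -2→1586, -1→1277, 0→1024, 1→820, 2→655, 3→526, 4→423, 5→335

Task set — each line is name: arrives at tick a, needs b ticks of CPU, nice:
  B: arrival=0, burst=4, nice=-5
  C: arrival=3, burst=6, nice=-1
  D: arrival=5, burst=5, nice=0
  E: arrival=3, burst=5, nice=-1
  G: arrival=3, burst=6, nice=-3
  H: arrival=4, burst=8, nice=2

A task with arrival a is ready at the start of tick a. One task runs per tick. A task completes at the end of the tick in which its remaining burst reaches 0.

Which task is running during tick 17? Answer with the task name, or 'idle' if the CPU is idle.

running at tick 17 = E

t=0: vr[B=0] → run B
t=1: vr[B=1024/3121] → run B
t=2: vr[B=2048/3121] → run B
t=3: vr[B=3072/3121 C=3072/3121 E=3072/3121 G=3072/3121] → run B
t=4: vr[C=3072/3121 E=3072/3121 G=3072/3121 H=3072/3121] → run C
t=5: vr[C=7118848/3985517 D=3072/3121 E=3072/3121 G=3072/3121 H=3072/3121] → run D
t=6: vr[C=7118848/3985517 D=6193/3121 E=3072/3121 G=3072/3121 H=3072/3121] → run E
t=7: vr[C=7118848/3985517 D=6193/3121 E=7118848/3985517 G=3072/3121 H=3072/3121] → run G
t=8: vr[C=7118848/3985517 D=6193/3121 E=7118848/3985517 G=9312256/6213911 H=3072/3121] → run H
t=9: vr[C=7118848/3985517 D=6193/3121 E=7118848/3985517 G=9312256/6213911 H=5208064/2044255] → run G
t=10: vr[C=7118848/3985517 D=6193/3121 E=7118848/3985517 G=12508160/6213911 H=5208064/2044255] → run C
t=11: vr[C=10314752/3985517 D=6193/3121 E=7118848/3985517 G=12508160/6213911 H=5208064/2044255] → run E
t=12: vr[C=10314752/3985517 D=6193/3121 E=10314752/3985517 G=12508160/6213911 H=5208064/2044255] → run D
t=13: vr[C=10314752/3985517 D=9314/3121 E=10314752/3985517 G=12508160/6213911 H=5208064/2044255] → run G
t=14: vr[C=10314752/3985517 D=9314/3121 E=10314752/3985517 G=15704064/6213911 H=5208064/2044255] → run G
t=15: vr[C=10314752/3985517 D=9314/3121 E=10314752/3985517 G=18899968/6213911 H=5208064/2044255] → run H
t=16: vr[C=10314752/3985517 D=9314/3121 E=10314752/3985517 G=18899968/6213911 H=8403968/2044255] → run C
t=17: vr[C=13510656/3985517 D=9314/3121 E=10314752/3985517 G=18899968/6213911 H=8403968/2044255] → run E
t=18: vr[C=13510656/3985517 D=9314/3121 E=13510656/3985517 G=18899968/6213911 H=8403968/2044255] → run D
t=19: vr[C=13510656/3985517 D=12435/3121 E=13510656/3985517 G=18899968/6213911 H=8403968/2044255] → run G
t=20: vr[C=13510656/3985517 D=12435/3121 E=13510656/3985517 G=22095872/6213911 H=8403968/2044255] → run C
t=21: vr[C=16706560/3985517 D=12435/3121 E=13510656/3985517 G=22095872/6213911 H=8403968/2044255] → run E
t=22: vr[C=16706560/3985517 D=12435/3121 E=16706560/3985517 G=22095872/6213911 H=8403968/2044255] → run G
t=23: vr[C=16706560/3985517 D=12435/3121 E=16706560/3985517 H=8403968/2044255] → run D
t=24: vr[C=16706560/3985517 D=15556/3121 E=16706560/3985517 H=8403968/2044255] → run H
t=25: vr[C=16706560/3985517 D=15556/3121 E=16706560/3985517 H=11599872/2044255] → run C
t=26: vr[C=19902464/3985517 D=15556/3121 E=16706560/3985517 H=11599872/2044255] → run E
t=27: vr[C=19902464/3985517 D=15556/3121 H=11599872/2044255] → run D
t=28: vr[C=19902464/3985517 H=11599872/2044255] → run C
t=29: vr[H=11599872/2044255] → run H
t=30: vr[H=14795776/2044255] → run H
t=31: vr[H=3598336/408851] → run H
t=32: vr[H=21187584/2044255] → run H
t=33: vr[H=24383488/2044255] → run H
t=34: (idle)
t=35: (idle)
t=36: (idle)
t=37: (idle)
t=38: (idle)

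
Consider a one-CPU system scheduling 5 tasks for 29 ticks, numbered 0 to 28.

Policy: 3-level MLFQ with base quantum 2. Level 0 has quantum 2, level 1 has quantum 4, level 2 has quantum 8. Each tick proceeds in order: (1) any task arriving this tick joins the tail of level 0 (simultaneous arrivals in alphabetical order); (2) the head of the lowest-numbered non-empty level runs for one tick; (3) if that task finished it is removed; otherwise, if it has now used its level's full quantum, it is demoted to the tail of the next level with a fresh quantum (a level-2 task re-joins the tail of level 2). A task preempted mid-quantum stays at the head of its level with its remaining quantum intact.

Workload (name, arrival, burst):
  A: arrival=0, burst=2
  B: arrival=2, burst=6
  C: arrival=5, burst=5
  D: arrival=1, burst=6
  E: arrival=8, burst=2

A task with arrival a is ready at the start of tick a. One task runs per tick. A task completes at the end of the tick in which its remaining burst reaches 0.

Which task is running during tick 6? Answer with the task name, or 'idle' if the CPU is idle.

t=0: L0/L1/L2 = A/-/- → run A
t=1: L0/L1/L2 = AD/-/- → run A
t=2: L0/L1/L2 = DB/-/- → run D
t=3: L0/L1/L2 = DB/-/- → run D
t=4: L0/L1/L2 = B/D/- → run B
t=5: L0/L1/L2 = BC/D/- → run B
t=6: L0/L1/L2 = C/DB/- → run C
t=7: L0/L1/L2 = C/DB/- → run C
t=8: L0/L1/L2 = E/DBC/- → run E
t=9: L0/L1/L2 = E/DBC/- → run E
t=10: L0/L1/L2 = -/DBC/- → run D
t=11: L0/L1/L2 = -/DBC/- → run D
t=12: L0/L1/L2 = -/DBC/- → run D
t=13: L0/L1/L2 = -/DBC/- → run D
t=14: L0/L1/L2 = -/BC/- → run B
t=15: L0/L1/L2 = -/BC/- → run B
t=16: L0/L1/L2 = -/BC/- → run B
t=17: L0/L1/L2 = -/BC/- → run B
t=18: L0/L1/L2 = -/C/- → run C
t=19: L0/L1/L2 = -/C/- → run C
t=20: L0/L1/L2 = -/C/- → run C
t=21: (idle)
t=22: (idle)
t=23: (idle)
t=24: (idle)
t=25: (idle)
t=26: (idle)
t=27: (idle)
t=28: (idle)

running at tick 6 = C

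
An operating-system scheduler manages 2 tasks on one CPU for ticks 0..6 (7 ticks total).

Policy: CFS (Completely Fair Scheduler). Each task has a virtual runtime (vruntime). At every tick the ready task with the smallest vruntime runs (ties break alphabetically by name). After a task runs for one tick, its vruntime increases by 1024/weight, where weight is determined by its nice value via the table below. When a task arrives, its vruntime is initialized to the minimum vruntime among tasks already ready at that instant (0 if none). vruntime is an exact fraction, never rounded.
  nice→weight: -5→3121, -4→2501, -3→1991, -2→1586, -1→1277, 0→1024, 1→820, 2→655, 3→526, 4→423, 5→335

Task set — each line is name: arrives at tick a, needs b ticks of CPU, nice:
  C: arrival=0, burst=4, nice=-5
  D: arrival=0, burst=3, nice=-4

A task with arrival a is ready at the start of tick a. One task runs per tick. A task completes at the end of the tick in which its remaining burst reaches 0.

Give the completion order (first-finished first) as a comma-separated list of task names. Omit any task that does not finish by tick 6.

completion order = D, C

t=0: vr[C=0 D=0] → run C
t=1: vr[C=1024/3121 D=0] → run D
t=2: vr[C=1024/3121 D=1024/2501] → run C
t=3: vr[C=2048/3121 D=1024/2501] → run D
t=4: vr[C=2048/3121 D=2048/2501] → run C
t=5: vr[C=3072/3121 D=2048/2501] → run D
t=6: vr[C=3072/3121] → run C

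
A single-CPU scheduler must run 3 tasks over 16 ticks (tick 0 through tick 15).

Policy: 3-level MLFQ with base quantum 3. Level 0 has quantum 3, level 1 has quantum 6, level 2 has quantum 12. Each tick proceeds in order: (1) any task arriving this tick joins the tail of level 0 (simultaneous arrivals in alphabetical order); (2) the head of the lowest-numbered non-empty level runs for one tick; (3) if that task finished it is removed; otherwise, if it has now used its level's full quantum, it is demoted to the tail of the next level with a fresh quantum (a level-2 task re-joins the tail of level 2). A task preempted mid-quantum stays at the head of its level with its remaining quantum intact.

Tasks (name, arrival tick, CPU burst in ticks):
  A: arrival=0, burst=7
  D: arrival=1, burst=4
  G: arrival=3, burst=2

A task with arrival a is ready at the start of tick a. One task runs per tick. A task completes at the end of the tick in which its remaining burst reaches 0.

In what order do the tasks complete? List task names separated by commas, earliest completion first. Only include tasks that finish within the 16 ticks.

completion order = G, A, D

t=0: L0/L1/L2 = A/-/- → run A
t=1: L0/L1/L2 = AD/-/- → run A
t=2: L0/L1/L2 = AD/-/- → run A
t=3: L0/L1/L2 = DG/A/- → run D
t=4: L0/L1/L2 = DG/A/- → run D
t=5: L0/L1/L2 = DG/A/- → run D
t=6: L0/L1/L2 = G/AD/- → run G
t=7: L0/L1/L2 = G/AD/- → run G
t=8: L0/L1/L2 = -/AD/- → run A
t=9: L0/L1/L2 = -/AD/- → run A
t=10: L0/L1/L2 = -/AD/- → run A
t=11: L0/L1/L2 = -/AD/- → run A
t=12: L0/L1/L2 = -/D/- → run D
t=13: (idle)
t=14: (idle)
t=15: (idle)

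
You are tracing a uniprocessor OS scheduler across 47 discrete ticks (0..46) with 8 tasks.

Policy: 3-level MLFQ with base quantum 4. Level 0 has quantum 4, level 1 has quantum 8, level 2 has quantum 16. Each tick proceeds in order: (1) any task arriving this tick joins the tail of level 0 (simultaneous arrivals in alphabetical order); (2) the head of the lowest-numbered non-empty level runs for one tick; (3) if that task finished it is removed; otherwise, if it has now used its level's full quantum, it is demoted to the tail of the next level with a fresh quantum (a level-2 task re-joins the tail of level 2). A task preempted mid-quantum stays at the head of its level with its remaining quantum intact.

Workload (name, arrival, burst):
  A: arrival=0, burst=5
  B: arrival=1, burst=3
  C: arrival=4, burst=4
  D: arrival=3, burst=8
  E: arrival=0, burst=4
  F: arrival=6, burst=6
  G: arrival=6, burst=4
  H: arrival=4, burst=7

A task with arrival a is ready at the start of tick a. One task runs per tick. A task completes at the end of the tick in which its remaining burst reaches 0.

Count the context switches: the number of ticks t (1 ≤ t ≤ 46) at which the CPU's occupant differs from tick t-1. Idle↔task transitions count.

t=0: L0/L1/L2 = AE/-/- → run A
t=1: L0/L1/L2 = AEB/-/- → run A
t=2: L0/L1/L2 = AEB/-/- → run A
t=3: L0/L1/L2 = AEBD/-/- → run A
t=4: L0/L1/L2 = EBDCH/A/- → run E
t=5: L0/L1/L2 = EBDCH/A/- → run E
t=6: L0/L1/L2 = EBDCHFG/A/- → run E
t=7: L0/L1/L2 = EBDCHFG/A/- → run E
t=8: L0/L1/L2 = BDCHFG/A/- → run B
t=9: L0/L1/L2 = BDCHFG/A/- → run B
t=10: L0/L1/L2 = BDCHFG/A/- → run B
t=11: L0/L1/L2 = DCHFG/A/- → run D
t=12: L0/L1/L2 = DCHFG/A/- → run D
t=13: L0/L1/L2 = DCHFG/A/- → run D
t=14: L0/L1/L2 = DCHFG/A/- → run D
t=15: L0/L1/L2 = CHFG/AD/- → run C
t=16: L0/L1/L2 = CHFG/AD/- → run C
t=17: L0/L1/L2 = CHFG/AD/- → run C
t=18: L0/L1/L2 = CHFG/AD/- → run C
t=19: L0/L1/L2 = HFG/AD/- → run H
t=20: L0/L1/L2 = HFG/AD/- → run H
t=21: L0/L1/L2 = HFG/AD/- → run H
t=22: L0/L1/L2 = HFG/AD/- → run H
t=23: L0/L1/L2 = FG/ADH/- → run F
t=24: L0/L1/L2 = FG/ADH/- → run F
t=25: L0/L1/L2 = FG/ADH/- → run F
t=26: L0/L1/L2 = FG/ADH/- → run F
t=27: L0/L1/L2 = G/ADHF/- → run G
t=28: L0/L1/L2 = G/ADHF/- → run G
t=29: L0/L1/L2 = G/ADHF/- → run G
t=30: L0/L1/L2 = G/ADHF/- → run G
t=31: L0/L1/L2 = -/ADHF/- → run A
t=32: L0/L1/L2 = -/DHF/- → run D
t=33: L0/L1/L2 = -/DHF/- → run D
t=34: L0/L1/L2 = -/DHF/- → run D
t=35: L0/L1/L2 = -/DHF/- → run D
t=36: L0/L1/L2 = -/HF/- → run H
t=37: L0/L1/L2 = -/HF/- → run H
t=38: L0/L1/L2 = -/HF/- → run H
t=39: L0/L1/L2 = -/F/- → run F
t=40: L0/L1/L2 = -/F/- → run F
t=41: (idle)
t=42: (idle)
t=43: (idle)
t=44: (idle)
t=45: (idle)
t=46: (idle)

context switches = 12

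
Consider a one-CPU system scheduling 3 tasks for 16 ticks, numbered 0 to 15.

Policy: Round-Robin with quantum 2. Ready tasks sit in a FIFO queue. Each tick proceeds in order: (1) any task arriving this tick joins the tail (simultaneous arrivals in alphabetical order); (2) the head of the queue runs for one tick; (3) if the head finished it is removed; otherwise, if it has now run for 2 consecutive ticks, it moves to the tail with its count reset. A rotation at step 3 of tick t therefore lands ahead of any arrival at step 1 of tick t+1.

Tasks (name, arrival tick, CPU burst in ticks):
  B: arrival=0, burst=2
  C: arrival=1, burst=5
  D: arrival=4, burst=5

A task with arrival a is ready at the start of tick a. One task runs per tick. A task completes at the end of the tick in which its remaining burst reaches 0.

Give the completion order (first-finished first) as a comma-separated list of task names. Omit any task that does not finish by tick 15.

t=0: queue=[B] q_used=0 → run B
t=1: queue=[B,C] q_used=1 → run B
t=2: queue=[C] q_used=0 → run C
t=3: queue=[C] q_used=1 → run C
t=4: queue=[C,D] q_used=0 → run C
t=5: queue=[C,D] q_used=1 → run C
t=6: queue=[D,C] q_used=0 → run D
t=7: queue=[D,C] q_used=1 → run D
t=8: queue=[C,D] q_used=0 → run C
t=9: queue=[D] q_used=0 → run D
t=10: queue=[D] q_used=1 → run D
t=11: queue=[D] q_used=0 → run D
t=12: (idle)
t=13: (idle)
t=14: (idle)
t=15: (idle)

completion order = B, C, D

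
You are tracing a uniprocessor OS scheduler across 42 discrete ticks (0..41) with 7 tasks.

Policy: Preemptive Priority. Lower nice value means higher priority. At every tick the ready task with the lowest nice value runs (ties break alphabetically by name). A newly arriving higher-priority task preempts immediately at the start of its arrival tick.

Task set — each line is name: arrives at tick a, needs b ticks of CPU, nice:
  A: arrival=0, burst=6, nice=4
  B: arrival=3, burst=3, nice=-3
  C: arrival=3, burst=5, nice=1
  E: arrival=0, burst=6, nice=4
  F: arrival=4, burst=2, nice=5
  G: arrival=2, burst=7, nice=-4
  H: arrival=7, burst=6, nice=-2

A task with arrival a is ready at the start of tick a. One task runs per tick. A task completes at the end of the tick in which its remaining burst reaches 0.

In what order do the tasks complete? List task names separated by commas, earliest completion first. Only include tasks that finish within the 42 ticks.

t=0: ready={A,E} → run A
t=1: ready={A,E} → run A
t=2: ready={A,E,G} → run G
t=3: ready={A,B,C,E,G} → run G
t=4: ready={A,B,C,E,F,G} → run G
t=5: ready={A,B,C,E,F,G} → run G
t=6: ready={A,B,C,E,F,G} → run G
t=7: ready={A,B,C,E,F,G,H} → run G
t=8: ready={A,B,C,E,F,G,H} → run G
t=9: ready={A,B,C,E,F,H} → run B
t=10: ready={A,B,C,E,F,H} → run B
t=11: ready={A,B,C,E,F,H} → run B
t=12: ready={A,C,E,F,H} → run H
t=13: ready={A,C,E,F,H} → run H
t=14: ready={A,C,E,F,H} → run H
t=15: ready={A,C,E,F,H} → run H
t=16: ready={A,C,E,F,H} → run H
t=17: ready={A,C,E,F,H} → run H
t=18: ready={A,C,E,F} → run C
t=19: ready={A,C,E,F} → run C
t=20: ready={A,C,E,F} → run C
t=21: ready={A,C,E,F} → run C
t=22: ready={A,C,E,F} → run C
t=23: ready={A,E,F} → run A
t=24: ready={A,E,F} → run A
t=25: ready={A,E,F} → run A
t=26: ready={A,E,F} → run A
t=27: ready={E,F} → run E
t=28: ready={E,F} → run E
t=29: ready={E,F} → run E
t=30: ready={E,F} → run E
t=31: ready={E,F} → run E
t=32: ready={E,F} → run E
t=33: ready={F} → run F
t=34: ready={F} → run F
t=35: (idle)
t=36: (idle)
t=37: (idle)
t=38: (idle)
t=39: (idle)
t=40: (idle)
t=41: (idle)

completion order = G, B, H, C, A, E, F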